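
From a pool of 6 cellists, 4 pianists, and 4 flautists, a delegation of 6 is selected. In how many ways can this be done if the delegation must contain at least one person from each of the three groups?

Total 6-person selections from all 14: C(14,6) = 3003.
Subtract selections that omit an entire group: no cellists → C(8,6) = 28; no pianists → C(10,6) = 210; no flautists → C(10,6) = 210.
Add back selections omitting two groups (i.e. drawn from a single group): C(6,6) + C(4,6) + C(4,6) = 1.
By inclusion–exclusion: 3003 − 448 + 1 = 2556.

2556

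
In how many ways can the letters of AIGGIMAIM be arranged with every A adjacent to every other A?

Treat the 2 copies of A as a single block. The multiset to arrange is then {AA, G, G, I, I, I, M, M}, 8 items in all.
That gives (8)!/(3!·2!·2!) = 1680 arrangements.

1680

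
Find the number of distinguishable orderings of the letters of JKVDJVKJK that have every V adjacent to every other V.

1120

Treat the 2 copies of V as a single block. The multiset to arrange is then {VV, D, J, J, J, K, K, K}, 8 items in all.
That gives (8)!/(3!·3!) = 1120 arrangements.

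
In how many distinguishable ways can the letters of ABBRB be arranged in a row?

ABBRB has 5 letters with B appearing 3 times.
So there are 5! / (3!) = 20 distinguishable arrangements.

20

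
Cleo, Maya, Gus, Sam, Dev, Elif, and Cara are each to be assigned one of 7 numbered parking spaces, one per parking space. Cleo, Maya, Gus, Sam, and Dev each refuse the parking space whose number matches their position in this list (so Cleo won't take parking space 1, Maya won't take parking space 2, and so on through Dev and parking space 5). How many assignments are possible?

2428

Let Aᵢ (for 1 ≤ i ≤ 5) be the placements that put person i in their forbidden parking space. Any j of these fix j positions, leaving (7−j)! ways to fill the rest, and there are C(5,j) ways to pick which j.
By inclusion–exclusion, the number of valid placements is Σ_{j=0}^{5} (−1)^j C(5,j)·(7−j)!.
Computing: 5040 − 3600 + 1200 − 240 + 30 − 2 = 2428.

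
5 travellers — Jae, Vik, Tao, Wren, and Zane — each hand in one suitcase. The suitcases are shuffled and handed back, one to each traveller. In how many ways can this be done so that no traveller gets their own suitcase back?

44

Count assignments avoiding every fixed point. For any j of the 5 travellers fixed to their own suitcase, the other 5−j can be arranged in (5−j)! ways.
By inclusion–exclusion this is Σ_{j=0}^{5} (−1)^j C(5,j)·(5−j)!.
Computing: 120 − 120 + 60 − 20 + 5 − 1 = 44.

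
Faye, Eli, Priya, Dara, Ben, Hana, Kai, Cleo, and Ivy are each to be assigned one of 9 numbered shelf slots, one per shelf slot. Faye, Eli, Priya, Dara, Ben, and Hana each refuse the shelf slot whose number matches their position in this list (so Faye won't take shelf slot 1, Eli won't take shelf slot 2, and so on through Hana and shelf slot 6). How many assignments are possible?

Let Aᵢ (for 1 ≤ i ≤ 6) be the placements that put person i in their forbidden shelf slot. Any j of these fix j positions, leaving (9−j)! ways to fill the rest, and there are C(6,j) ways to pick which j.
By inclusion–exclusion, the number of valid placements is Σ_{j=0}^{6} (−1)^j C(6,j)·(9−j)!.
Computing: 362880 − 241920 + 75600 − 14400 + 1800 − 144 + 6 = 183822.

183822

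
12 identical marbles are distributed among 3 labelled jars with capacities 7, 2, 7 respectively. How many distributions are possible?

Ignoring the caps, the number of non-negative solutions to x_1+…+x_3 = 12 is C(14,2) = 91.
Subtract solutions that violate a single cap (substitute x_i' = x_i − (cap_i+1)): x_1 ≥ 8 gives C(6,2) = 15; x_2 ≥ 3 gives C(11,2) = 55; x_3 ≥ 8 gives C(6,2) = 15. Together 85.
Add back pairs where two caps are both exceeded: 3 + 0 + 3 = 6.
By inclusion–exclusion the count is 91 − 85 + 6 = 12.

12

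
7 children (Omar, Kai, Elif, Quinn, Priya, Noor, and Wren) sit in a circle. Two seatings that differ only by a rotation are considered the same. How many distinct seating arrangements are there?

Seat Omar anywhere (absorbing the rotational symmetry), then permute the other 6: (6)! = 720.

720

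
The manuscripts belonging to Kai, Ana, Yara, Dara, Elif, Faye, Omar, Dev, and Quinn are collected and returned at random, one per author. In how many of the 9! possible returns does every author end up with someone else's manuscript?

Let Aᵢ be the assignments in which author i gets their own manuscript. We want the size of the complement of A₁∪…∪A_9.
By inclusion–exclusion this is Σ_{j=0}^{9} (−1)^j C(9,j)·(9−j)!.
Computing: 362880 − 362880 + 181440 − 60480 + 15120 − 3024 + 504 − 72 + 9 − 1 = 133496.

133496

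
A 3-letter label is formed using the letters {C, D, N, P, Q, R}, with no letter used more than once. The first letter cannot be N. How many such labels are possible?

The first letter has 6−1 = 5 choices (anything except N).
The remaining 2 letters are filled from the other 5 symbols without repetition: 5 × 4 = 20.
Total: 5 × 20 = 100.

100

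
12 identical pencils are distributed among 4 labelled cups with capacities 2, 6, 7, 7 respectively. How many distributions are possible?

127

By stars and bars, unrestricted non-negative solutions to x_1+…+x_4 = 12 number C(12+3,3) = 455.
Subtract solutions that violate a single cap (substitute x_i' = x_i − (cap_i+1)): x_1 ≥ 3 gives C(12,3) = 220; x_2 ≥ 7 gives C(8,3) = 56; x_3 ≥ 8 gives C(7,3) = 35; x_4 ≥ 8 gives C(7,3) = 35. Together 346.
Add back pairs where two caps are both exceeded: 10 + 4 + 4 + 0 + 0 + 0 = 18.
By inclusion–exclusion the count is 455 − 346 + 18 = 127.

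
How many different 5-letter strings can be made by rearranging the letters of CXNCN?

CXNCN has 5 letters with C appearing twice and N appearing twice.
Dividing 5! = 120 by 2!·2! = 4 for the repeated letters gives 30.

30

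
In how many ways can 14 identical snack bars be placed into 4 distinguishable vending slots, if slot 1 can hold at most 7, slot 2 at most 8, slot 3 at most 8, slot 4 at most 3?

216

Without the upper bounds there are C(17,3) = 680 ways to split 14 among 4 vending slots.
Subtract solutions that violate a single cap (substitute x_i' = x_i − (cap_i+1)): x_1 ≥ 8 gives C(9,3) = 84; x_2 ≥ 9 gives C(8,3) = 56; x_3 ≥ 9 gives C(8,3) = 56; x_4 ≥ 4 gives C(13,3) = 286. Together 482.
Add back pairs where two caps are both exceeded: 0 + 0 + 10 + 0 + 4 + 4 = 18.
By inclusion–exclusion the count is 680 − 482 + 18 = 216.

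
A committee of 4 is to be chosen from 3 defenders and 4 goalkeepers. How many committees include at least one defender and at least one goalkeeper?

Total 4-person selections from all 7: C(7,4) = 35.
Selections missing a whole group: no defenders → C(4,4) = 1; no goalkeepers → C(3,4) = 0.
Both groups omitted at once is impossible, so 35 − 1 = 34.

34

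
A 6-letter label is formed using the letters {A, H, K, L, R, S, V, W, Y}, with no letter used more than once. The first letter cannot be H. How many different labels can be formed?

53760

The first letter has 9−1 = 8 choices (anything except H).
The remaining 5 letters are filled from the other 8 symbols without repetition: 8 × 7 × 6 × 5 × 4 = 6720.
Total: 8 × 6720 = 53760.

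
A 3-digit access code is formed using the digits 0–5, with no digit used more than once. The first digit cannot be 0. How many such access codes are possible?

The first digit has 6−1 = 5 choices (anything except 0).
The remaining 2 digits are filled from the other 5 symbols without repetition: 5 × 4 = 20.
Total: 5 × 20 = 100.

100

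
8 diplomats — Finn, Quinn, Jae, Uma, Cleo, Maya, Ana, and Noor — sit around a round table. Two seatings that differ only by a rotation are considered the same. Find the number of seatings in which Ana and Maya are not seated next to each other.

All circular seatings of 8 people number (7)! = 5040.
Seatings with Ana beside Maya: treat them as a block with 2 internal orders, giving 2 × (6)! = 1440.
Subtracting, 5040 − 1440 = 3600.

3600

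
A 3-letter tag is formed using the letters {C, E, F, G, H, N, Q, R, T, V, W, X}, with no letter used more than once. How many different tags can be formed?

1320

With no repetition, fill the 3 letters in order: 12 choices, then 11, down to 10.
12 × 11 × 10 = 1320.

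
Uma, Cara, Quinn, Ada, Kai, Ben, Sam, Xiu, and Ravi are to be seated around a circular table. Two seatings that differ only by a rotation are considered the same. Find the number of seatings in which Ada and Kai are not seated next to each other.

All circular seatings of 9 people number (8)! = 40320.
Seatings with Ada beside Kai: treat them as a block with 2 internal orders, giving 2 × (7)! = 10080.
Subtracting, 40320 − 10080 = 30240.

30240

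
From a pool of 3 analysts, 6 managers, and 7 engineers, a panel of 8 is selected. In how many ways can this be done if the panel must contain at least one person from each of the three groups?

11529

Total 8-person selections from all 16: C(16,8) = 12870.
Selections missing a whole group: no analysts → C(13,8) = 1287; no managers → C(10,8) = 45; no engineers → C(9,8) = 9.
Add back selections omitting two groups (i.e. drawn from a single group): C(3,8) + C(6,8) + C(7,8) = 0.
By inclusion–exclusion: 12870 − 1341 + 0 = 11529.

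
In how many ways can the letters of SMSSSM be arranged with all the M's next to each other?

Treat the 2 copies of M as a single block. The multiset to arrange is then {MM, S, S, S, S}, 5 items in all.
That gives (5)!/(4!) = 5 arrangements.

5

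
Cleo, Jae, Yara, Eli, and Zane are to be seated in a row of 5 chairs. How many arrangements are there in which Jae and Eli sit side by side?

48

Place the 3 others and the Jae-Eli pair as 4 objects in a line; the pair has 2 internal arrangements.
So the count is 2·(4)! = 48.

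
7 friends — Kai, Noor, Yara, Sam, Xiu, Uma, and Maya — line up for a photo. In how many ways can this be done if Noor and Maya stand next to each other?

Place the 5 others and the Noor-Maya pair as 6 objects in a line; the pair has 2 internal arrangements.
So the count is 2·(6)! = 1440.

1440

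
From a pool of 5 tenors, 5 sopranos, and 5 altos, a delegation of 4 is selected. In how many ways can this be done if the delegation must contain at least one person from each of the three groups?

750

With no constraint there are C(15,4) = 1365 possible selections.
Subtract selections that omit an entire group: no tenors → C(10,4) = 210; no sopranos → C(10,4) = 210; no altos → C(10,4) = 210.
Add back selections omitting two groups (i.e. drawn from a single group): C(5,4) + C(5,4) + C(5,4) = 15.
By inclusion–exclusion: 1365 − 630 + 15 = 750.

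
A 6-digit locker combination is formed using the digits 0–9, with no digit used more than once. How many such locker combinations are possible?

151200

This is a permutation of 6 out of 10: P(10,6) = 10!/4!.
That product is 10 × 9 × 8 × 7 × 6 × 5 = 151200.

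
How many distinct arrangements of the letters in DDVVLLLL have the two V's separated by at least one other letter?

315

Total arrangements of DDVVLLLL: 8!/(4!·2!·2!) = 420.
If the two V's are adjacent, glue them into one block, leaving 7 items to arrange: (7)!/(4!·2!) = 105 ways.
Subtracting, 420 − 105 = 315 arrangements keep the V's apart.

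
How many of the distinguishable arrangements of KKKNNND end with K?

Fix K in the last position and arrange the remaining 6 letters.
Those 6 letters have K appearing twice and N appearing 3 times, giving (6)!/(3!·2!) = 60.

60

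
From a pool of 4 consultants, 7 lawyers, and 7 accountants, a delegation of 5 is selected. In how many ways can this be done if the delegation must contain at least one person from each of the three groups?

Total 5-person selections from all 18: C(18,5) = 8568.
Subtract selections that omit an entire group: no consultants → C(14,5) = 2002; no lawyers → C(11,5) = 462; no accountants → C(11,5) = 462.
Add back selections omitting two groups (i.e. drawn from a single group): C(4,5) + C(7,5) + C(7,5) = 42.
By inclusion–exclusion: 8568 − 2926 + 42 = 5684.

5684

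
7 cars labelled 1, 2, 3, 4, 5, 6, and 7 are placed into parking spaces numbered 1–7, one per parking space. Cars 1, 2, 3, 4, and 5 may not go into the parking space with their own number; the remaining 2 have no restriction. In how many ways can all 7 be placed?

Let Aᵢ (for 1 ≤ i ≤ 5) be the placements that put car i in its forbidden parking space. Any j of these fix j positions, leaving (7−j)! ways to fill the rest, and there are C(5,j) ways to pick which j.
By inclusion–exclusion, the number of valid placements is Σ_{j=0}^{5} (−1)^j C(5,j)·(7−j)!.
Computing: 5040 − 3600 + 1200 − 240 + 30 − 2 = 2428.

2428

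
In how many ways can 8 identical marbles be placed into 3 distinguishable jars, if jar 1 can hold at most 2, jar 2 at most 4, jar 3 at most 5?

Ignoring the caps, the number of non-negative solutions to x_1+…+x_3 = 8 is C(10,2) = 45.
Subtract solutions that violate a single cap (substitute x_i' = x_i − (cap_i+1)): x_1 ≥ 3 gives C(7,2) = 21; x_2 ≥ 5 gives C(5,2) = 10; x_3 ≥ 6 gives C(4,2) = 6. Together 37.
Add back pairs where two caps are both exceeded: 1 + 0 + 0 = 1.
By inclusion–exclusion the count is 45 − 37 + 1 = 9.

9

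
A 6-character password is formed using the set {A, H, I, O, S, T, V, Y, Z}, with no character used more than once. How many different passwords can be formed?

With no repetition, fill the 6 characters in order: 9 choices, then 8, down to 4.
9 × 8 × 7 × 6 × 5 × 4 = 60480.

60480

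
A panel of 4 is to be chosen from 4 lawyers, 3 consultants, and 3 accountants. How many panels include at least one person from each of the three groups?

Total 4-person selections from all 10: C(10,4) = 210.
Subtract selections that omit an entire group: no lawyers → C(6,4) = 15; no consultants → C(7,4) = 35; no accountants → C(7,4) = 35.
Add back selections omitting two groups (i.e. drawn from a single group): C(4,4) + C(3,4) + C(3,4) = 1.
By inclusion–exclusion: 210 − 85 + 1 = 126.

126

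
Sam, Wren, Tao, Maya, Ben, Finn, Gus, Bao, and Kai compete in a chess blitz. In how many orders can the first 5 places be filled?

There are 9 choices for 1st place, 8 for 2nd, and so on down to 5 for position 5.
That gives 9 × 8 × 7 × 6 × 5 = 15120.

15120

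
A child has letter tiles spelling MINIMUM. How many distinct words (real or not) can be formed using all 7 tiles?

420

MINIMUM has 7 letters with I appearing twice and M appearing 3 times.
So there are 7! / (3!·2!) = 420 distinguishable arrangements.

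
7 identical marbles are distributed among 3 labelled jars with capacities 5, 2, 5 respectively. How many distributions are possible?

15

Ignoring the caps, the number of non-negative solutions to x_1+…+x_3 = 7 is C(9,2) = 36.
Subtract solutions that violate a single cap (substitute x_i' = x_i − (cap_i+1)): x_1 ≥ 6 gives C(3,2) = 3; x_2 ≥ 3 gives C(6,2) = 15; x_3 ≥ 6 gives C(3,2) = 3. Together 21.
No two caps can be exceeded simultaneously, so the pair terms are all 0.
By inclusion–exclusion the count is 36 − 21 + 0 = 15.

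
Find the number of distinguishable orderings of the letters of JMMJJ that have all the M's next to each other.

4

Treat the 2 copies of M as a single block. The multiset to arrange is then {MM, J, J, J}, 4 items in all.
That gives (4)!/(3!) = 4 arrangements.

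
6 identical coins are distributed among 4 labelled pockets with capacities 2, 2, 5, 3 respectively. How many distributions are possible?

34

By stars and bars, unrestricted non-negative solutions to x_1+…+x_4 = 6 number C(6+3,3) = 84.
Subtract solutions that violate a single cap (substitute x_i' = x_i − (cap_i+1)): x_1 ≥ 3 gives C(6,3) = 20; x_2 ≥ 3 gives C(6,3) = 20; x_3 ≥ 6 gives C(3,3) = 1; x_4 ≥ 4 gives C(5,3) = 10. Together 51.
Add back pairs where two caps are both exceeded: 1 + 0 + 0 + 0 + 0 + 0 = 1.
By inclusion–exclusion the count is 84 − 51 + 1 = 34.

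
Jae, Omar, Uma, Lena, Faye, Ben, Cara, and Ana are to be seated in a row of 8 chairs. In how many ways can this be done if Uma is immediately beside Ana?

10080

Glue Uma and Ana into one block (2 internal orders), leaving 7 units to arrange in a row.
So the count is 2·(7)! = 10080.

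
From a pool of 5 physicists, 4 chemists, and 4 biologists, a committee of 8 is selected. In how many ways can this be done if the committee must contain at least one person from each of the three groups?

1268

Unrestricted: C(13,8) = 1287 ways to pick any 8 of the 13.
Subtract selections that omit an entire group: no physicists → C(8,8) = 1; no chemists → C(9,8) = 9; no biologists → C(9,8) = 9.
Add back selections omitting two groups (i.e. drawn from a single group): C(5,8) + C(4,8) + C(4,8) = 0.
By inclusion–exclusion: 1287 − 19 + 0 = 1268.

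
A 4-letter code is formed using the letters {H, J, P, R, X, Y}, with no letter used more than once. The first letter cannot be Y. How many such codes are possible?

The first letter has 6−1 = 5 choices (anything except Y).
The remaining 3 letters are filled from the other 5 symbols without repetition: 5 × 4 × 3 = 60.
Total: 5 × 60 = 300.

300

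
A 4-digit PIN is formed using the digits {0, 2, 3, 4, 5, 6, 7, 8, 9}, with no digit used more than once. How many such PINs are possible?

3024

Choose and order 4 of the 9 symbols: the first digit has 9 options, the next 8, then 7, 6.
That product is 9 × 8 × 7 × 6 = 3024.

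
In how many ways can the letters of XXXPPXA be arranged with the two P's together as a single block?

Treat the 2 copies of P as a single block. The multiset to arrange is then {PP, A, X, X, X, X}, 6 items in all.
That gives (6)!/(4!) = 30 arrangements.

30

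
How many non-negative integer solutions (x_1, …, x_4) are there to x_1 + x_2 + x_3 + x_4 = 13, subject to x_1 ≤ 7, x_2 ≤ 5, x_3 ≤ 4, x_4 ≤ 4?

96

Without the upper bounds there are C(16,3) = 560 ways to split 13 among 4 variables.
Subtract solutions that violate a single cap (substitute x_i' = x_i − (cap_i+1)): x_1 ≥ 8 gives C(8,3) = 56; x_2 ≥ 6 gives C(10,3) = 120; x_3 ≥ 5 gives C(11,3) = 165; x_4 ≥ 5 gives C(11,3) = 165. Together 506.
Add back pairs where two caps are both exceeded: 0 + 1 + 1 + 10 + 10 + 20 = 42.
By inclusion–exclusion the count is 560 − 506 + 42 = 96.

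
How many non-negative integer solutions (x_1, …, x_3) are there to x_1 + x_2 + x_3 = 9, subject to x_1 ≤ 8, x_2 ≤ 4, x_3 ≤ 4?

24

Ignoring the caps, the number of non-negative solutions to x_1+…+x_3 = 9 is C(11,2) = 55.
Subtract solutions that violate a single cap (substitute x_i' = x_i − (cap_i+1)): x_1 ≥ 9 gives C(2,2) = 1; x_2 ≥ 5 gives C(6,2) = 15; x_3 ≥ 5 gives C(6,2) = 15. Together 31.
No two caps can be exceeded simultaneously, so the pair terms are all 0.
By inclusion–exclusion the count is 55 − 31 + 0 = 24.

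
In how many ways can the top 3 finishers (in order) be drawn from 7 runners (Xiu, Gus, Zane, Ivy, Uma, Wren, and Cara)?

210

There are 7 choices for 1st place, 6 for 2nd, and 5 for 3rd.
That gives 7 × 6 × 5 = 210.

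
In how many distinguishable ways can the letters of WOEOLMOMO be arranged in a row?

7560

The 9 letters of WOEOLMOMO have repeats: M appearing twice and O appearing 4 times.
Dividing 9! = 362880 by 4!·2! = 48 for the repeated letters gives 7560.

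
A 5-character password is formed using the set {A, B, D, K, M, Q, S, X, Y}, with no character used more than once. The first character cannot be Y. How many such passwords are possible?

13440

The first character has 9−1 = 8 choices (anything except Y).
The remaining 4 characters are filled from the other 8 symbols without repetition: 8 × 7 × 6 × 5 = 1680.
Total: 8 × 1680 = 13440.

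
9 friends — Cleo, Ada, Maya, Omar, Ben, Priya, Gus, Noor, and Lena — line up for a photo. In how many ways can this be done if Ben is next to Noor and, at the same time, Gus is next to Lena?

Treat {Ben,Noor} as one block (2 orders) and {Gus,Lena} as another (2 orders).
That leaves 7 units to arrange: 2 × 2 × 7! = 4 × 5040 = 20160.

20160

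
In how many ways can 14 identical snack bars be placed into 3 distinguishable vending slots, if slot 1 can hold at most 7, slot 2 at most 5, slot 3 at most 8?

Ignoring the caps, the number of non-negative solutions to x_1+…+x_3 = 14 is C(16,2) = 120.
Subtract solutions that violate a single cap (substitute x_i' = x_i − (cap_i+1)): x_1 ≥ 8 gives C(8,2) = 28; x_2 ≥ 6 gives C(10,2) = 45; x_3 ≥ 9 gives C(7,2) = 21. Together 94.
Add back pairs where two caps are both exceeded: 1 + 0 + 0 = 1.
By inclusion–exclusion the count is 120 − 94 + 1 = 27.

27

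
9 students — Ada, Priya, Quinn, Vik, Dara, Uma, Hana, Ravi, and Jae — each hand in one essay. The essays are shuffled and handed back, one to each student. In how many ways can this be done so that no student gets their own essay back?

133496

Let Aᵢ be the assignments in which student i gets their own essay. We want the size of the complement of A₁∪…∪A_9.
By inclusion–exclusion this is Σ_{j=0}^{9} (−1)^j C(9,j)·(9−j)!.
Computing: 362880 − 362880 + 181440 − 60480 + 15120 − 3024 + 504 − 72 + 9 − 1 = 133496.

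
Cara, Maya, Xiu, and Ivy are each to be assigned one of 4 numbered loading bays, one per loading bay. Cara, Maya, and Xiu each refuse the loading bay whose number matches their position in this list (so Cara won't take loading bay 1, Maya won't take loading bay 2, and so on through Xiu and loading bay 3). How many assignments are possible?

11

Let Aᵢ (for i ∈ {1, 2, 3}) be the placements that put person i in their forbidden loading bay. Any j of these fix j positions, leaving (4−j)! ways to fill the rest, and there are C(3,j) ways to pick which j.
By inclusion–exclusion, the number of valid placements is Σ_{j=0}^{3} (−1)^j C(3,j)·(4−j)!.
Computing: 24 − 18 + 6 − 1 = 11.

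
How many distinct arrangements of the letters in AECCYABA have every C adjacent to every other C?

Treat the 2 copies of C as a single block. The multiset to arrange is then {CC, A, A, A, B, E, Y}, 7 items in all.
That gives (7)!/(3!) = 840 arrangements.

840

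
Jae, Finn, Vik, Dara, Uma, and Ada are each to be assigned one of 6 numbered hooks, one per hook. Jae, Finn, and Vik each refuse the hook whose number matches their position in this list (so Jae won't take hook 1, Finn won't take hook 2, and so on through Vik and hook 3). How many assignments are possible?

426

Let Aᵢ (for i ∈ {1, 2, 3}) be the placements that put person i in their forbidden hook. Any j of these fix j positions, leaving (6−j)! ways to fill the rest, and there are C(3,j) ways to pick which j.
By inclusion–exclusion, the number of valid placements is Σ_{j=0}^{3} (−1)^j C(3,j)·(6−j)!.
Computing: 720 − 360 + 72 − 6 = 426.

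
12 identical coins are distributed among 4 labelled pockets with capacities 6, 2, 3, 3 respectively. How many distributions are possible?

Without the upper bounds there are C(15,3) = 455 ways to split 12 among 4 pockets.
Subtract solutions that violate a single cap (substitute x_i' = x_i − (cap_i+1)): x_1 ≥ 7 gives C(8,3) = 56; x_2 ≥ 3 gives C(12,3) = 220; x_3 ≥ 4 gives C(11,3) = 165; x_4 ≥ 4 gives C(11,3) = 165. Together 606.
Add back pairs where two caps are both exceeded: 10 + 4 + 4 + 56 + 56 + 35 = 165.
Subtract triples: 0 + 0 + 0 + 4 = 4.
By inclusion–exclusion the count is 455 − 606 + 165 − 4 = 10.

10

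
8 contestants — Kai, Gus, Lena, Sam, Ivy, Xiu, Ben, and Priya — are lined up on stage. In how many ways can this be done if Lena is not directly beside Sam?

There are 8! = 40320 arrangements in all. If Lena and Sam are adjacent, merging them into one block gives 2·(7)! = 10080 arrangements.
Complementary counting: 40320 − 10080 = 30240.

30240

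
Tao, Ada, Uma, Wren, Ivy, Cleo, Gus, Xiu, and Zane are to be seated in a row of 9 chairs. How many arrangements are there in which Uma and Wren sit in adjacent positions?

80640

Glue Uma and Wren into one block (2 internal orders), leaving 8 units to arrange in a row.
That gives 2 × 8! = 2 × 40320 = 80640.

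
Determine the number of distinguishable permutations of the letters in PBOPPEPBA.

7560

Letter multiplicities in PBOPPEPBA: A×1, B×2, E×1, O×1, P×4.
The number of distinct arrangements is 9!/(4!·2!) = 362880/48 = 7560.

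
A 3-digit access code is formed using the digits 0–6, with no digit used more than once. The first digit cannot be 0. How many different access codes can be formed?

The first digit has 7−1 = 6 choices (anything except 0).
The remaining 2 digits are filled from the other 6 symbols without repetition: 6 × 5 = 30.
Total: 6 × 30 = 180.

180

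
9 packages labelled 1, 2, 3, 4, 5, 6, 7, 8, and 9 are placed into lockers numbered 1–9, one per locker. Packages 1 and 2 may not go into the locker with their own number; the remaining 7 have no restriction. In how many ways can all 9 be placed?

287280

Let Aᵢ (for i ∈ {1, 2}) be the placements that put package i in its forbidden locker. Any j of these fix j positions, leaving (9−j)! ways to fill the rest, and there are C(2,j) ways to pick which j.
By inclusion–exclusion, the number of valid placements is Σ_{j=0}^{2} (−1)^j C(2,j)·(9−j)!.
Computing: 362880 − 80640 + 5040 = 287280.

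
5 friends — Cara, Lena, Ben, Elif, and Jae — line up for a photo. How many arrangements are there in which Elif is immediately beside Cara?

48

Treat {Elif, Cara} as a single unit. There are 4 units to order, and the pair itself can be ordered 2 ways.
So the count is 2·(4)! = 48.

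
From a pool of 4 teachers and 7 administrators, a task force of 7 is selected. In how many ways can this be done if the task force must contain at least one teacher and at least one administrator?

Total 7-person selections from all 11: C(11,7) = 330.
Selections missing a whole group: no teachers → C(7,7) = 1; no administrators → C(4,7) = 0.
Both groups omitted at once is impossible, so 330 − 1 = 329.

329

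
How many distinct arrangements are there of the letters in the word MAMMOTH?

The 7 letters of MAMMOTH have repeats: M appearing 3 times.
So there are 7! / (3!) = 840 distinguishable arrangements.

840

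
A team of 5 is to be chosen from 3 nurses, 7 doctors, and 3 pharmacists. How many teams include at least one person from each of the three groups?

Total 5-person selections from all 13: C(13,5) = 1287.
Selections missing a whole group: no nurses → C(10,5) = 252; no doctors → C(6,5) = 6; no pharmacists → C(10,5) = 252.
Add back selections omitting two groups (i.e. drawn from a single group): C(3,5) + C(7,5) + C(3,5) = 21.
By inclusion–exclusion: 1287 − 510 + 21 = 798.

798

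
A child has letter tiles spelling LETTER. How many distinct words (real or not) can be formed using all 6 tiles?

Letter multiplicities in LETTER: E×2, L×1, R×1, T×2.
So there are 6! / (2!·2!) = 180 distinguishable arrangements.

180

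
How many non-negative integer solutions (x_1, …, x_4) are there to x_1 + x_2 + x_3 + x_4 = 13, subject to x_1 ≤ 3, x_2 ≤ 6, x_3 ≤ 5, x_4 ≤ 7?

Without the upper bounds there are C(16,3) = 560 ways to split 13 among 4 variables.
Subtract solutions that violate a single cap (substitute x_i' = x_i − (cap_i+1)): x_1 ≥ 4 gives C(12,3) = 220; x_2 ≥ 7 gives C(9,3) = 84; x_3 ≥ 6 gives C(10,3) = 120; x_4 ≥ 8 gives C(8,3) = 56. Together 480.
Add back pairs where two caps are both exceeded: 10 + 20 + 4 + 1 + 0 + 0 = 35.
By inclusion–exclusion the count is 560 − 480 + 35 = 115.

115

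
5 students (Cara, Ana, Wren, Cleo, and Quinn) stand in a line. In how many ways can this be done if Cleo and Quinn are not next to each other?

Of the 5! = 120 arrangements, those with Cleo and Quinn adjacent number 2 × 4! = 48 (treat the pair as a block with 2 internal orders).
Complementary counting: 120 − 48 = 72.

72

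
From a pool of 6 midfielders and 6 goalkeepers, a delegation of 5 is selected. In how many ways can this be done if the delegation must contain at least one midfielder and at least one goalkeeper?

780

With no constraint there are C(12,5) = 792 possible selections.
Subtract selections that omit an entire group: no midfielders → C(6,5) = 6; no goalkeepers → C(6,5) = 6.
Both groups omitted at once is impossible, so 792 − 12 = 780.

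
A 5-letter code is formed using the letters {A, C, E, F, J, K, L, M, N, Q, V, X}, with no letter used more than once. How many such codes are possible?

95040

Choose and order 5 of the 12 symbols: the first letter has 12 options, the next 11, and so on down to 8.
That product is 12 × 11 × 10 × 9 × 8 = 95040.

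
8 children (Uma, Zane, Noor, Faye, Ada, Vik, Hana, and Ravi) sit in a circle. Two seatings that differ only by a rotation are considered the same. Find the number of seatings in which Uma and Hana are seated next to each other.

1440

Treat {Uma, Hana} as one unit (2 internal orders) and seat the resulting 7 units around the table: (6)! circular arrangements.
So 2 × (6)! = 2 × 720 = 1440.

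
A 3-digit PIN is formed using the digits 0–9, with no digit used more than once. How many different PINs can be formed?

Choose and order 3 of the 10 symbols: the first digit has 10 options, the next 9, then 8.
That product is 10 × 9 × 8 = 720.

720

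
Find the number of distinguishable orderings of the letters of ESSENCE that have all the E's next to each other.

Treat the 3 copies of E as a single block. The multiset to arrange is then {EEE, C, N, S, S}, 5 items in all.
That gives (5)!/(2!) = 60 arrangements.

60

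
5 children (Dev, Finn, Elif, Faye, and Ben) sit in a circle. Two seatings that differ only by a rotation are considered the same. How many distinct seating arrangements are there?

24

Around a circle, 5 distinct people have 5!/5 = (4)! = 24 rotationally distinct seatings.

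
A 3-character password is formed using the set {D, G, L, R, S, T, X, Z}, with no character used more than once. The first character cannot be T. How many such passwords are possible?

The first character has 8−1 = 7 choices (anything except T).
The remaining 2 characters are filled from the other 7 symbols without repetition: 7 × 6 = 42.
Total: 7 × 42 = 294.

294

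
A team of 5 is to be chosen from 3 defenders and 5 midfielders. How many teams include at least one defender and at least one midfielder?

Total 5-person selections from all 8: C(8,5) = 56.
Subtract selections that omit an entire group: no defenders → C(5,5) = 1; no midfielders → C(3,5) = 0.
Both groups omitted at once is impossible, so 56 − 1 = 55.

55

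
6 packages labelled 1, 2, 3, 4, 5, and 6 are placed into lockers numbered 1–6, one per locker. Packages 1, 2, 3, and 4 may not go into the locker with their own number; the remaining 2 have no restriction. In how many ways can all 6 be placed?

362

Let Aᵢ (for 1 ≤ i ≤ 4) be the placements that put package i in its forbidden locker. Any j of these fix j positions, leaving (6−j)! ways to fill the rest, and there are C(4,j) ways to pick which j.
By inclusion–exclusion, the number of valid placements is Σ_{j=0}^{4} (−1)^j C(4,j)·(6−j)!.
Computing: 720 − 480 + 144 − 24 + 2 = 362.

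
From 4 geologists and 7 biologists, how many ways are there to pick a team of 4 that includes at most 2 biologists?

155

Split by how many biologists are chosen (0 through 2).
Sum: C(7,0)·C(4,4) + C(7,1)·C(4,3) + C(7,2)·C(4,2) = 1 + 28 + 126 = 155.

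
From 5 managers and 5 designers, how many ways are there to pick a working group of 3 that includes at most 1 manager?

Split by how many managers are chosen (0 through 1).
Sum: C(5,0)·C(5,3) + C(5,1)·C(5,2) = 10 + 50 = 60.

60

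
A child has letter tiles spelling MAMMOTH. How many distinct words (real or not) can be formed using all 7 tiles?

MAMMOTH has 7 letters with M appearing 3 times.
The number of distinct arrangements is 7!/(3!) = 5040/6 = 840.

840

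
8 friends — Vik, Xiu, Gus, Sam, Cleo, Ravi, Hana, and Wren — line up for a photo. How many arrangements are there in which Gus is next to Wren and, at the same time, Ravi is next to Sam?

2880

Treat {Gus,Wren} as one block (2 orders) and {Ravi,Sam} as another (2 orders).
That leaves 6 units to arrange: 2 × 2 × 6! = 4 × 720 = 2880.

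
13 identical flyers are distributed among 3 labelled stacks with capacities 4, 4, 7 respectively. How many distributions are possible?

By stars and bars, unrestricted non-negative solutions to x_1+…+x_3 = 13 number C(13+2,2) = 105.
Subtract solutions that violate a single cap (substitute x_i' = x_i − (cap_i+1)): x_1 ≥ 5 gives C(10,2) = 45; x_2 ≥ 5 gives C(10,2) = 45; x_3 ≥ 8 gives C(7,2) = 21. Together 111.
Add back pairs where two caps are both exceeded: 10 + 1 + 1 = 12.
By inclusion–exclusion the count is 105 − 111 + 12 = 6.

6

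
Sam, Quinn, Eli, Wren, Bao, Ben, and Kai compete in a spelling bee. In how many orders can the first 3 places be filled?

210

This is an ordered selection of 3 from 7: P(7,3).
That gives 7 × 6 × 5 = 210.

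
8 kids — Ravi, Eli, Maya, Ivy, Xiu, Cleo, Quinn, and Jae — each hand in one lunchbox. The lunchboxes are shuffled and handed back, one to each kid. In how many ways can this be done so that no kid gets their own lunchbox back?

14833

Count assignments avoiding every fixed point. For any j of the 8 kids fixed to their own lunchbox, the other 8−j can be arranged in (8−j)! ways.
By inclusion–exclusion this is Σ_{j=0}^{8} (−1)^j C(8,j)·(8−j)!.
Computing: 40320 − 40320 + 20160 − 6720 + 1680 − 336 + 56 − 8 + 1 = 14833.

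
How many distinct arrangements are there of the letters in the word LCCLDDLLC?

Letter multiplicities in LCCLDDLLC: C×3, D×2, L×4.
Dividing 9! = 362880 by 4!·3!·2! = 288 for the repeated letters gives 1260.

1260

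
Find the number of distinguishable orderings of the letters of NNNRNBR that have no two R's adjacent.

Total arrangements of NNNRNBR: 7!/(4!·2!) = 105.
Arrangements with the R's together: treat RR as one letter, giving (6)!/(4!) = 30.
Hence 105 − 30 = 75.

75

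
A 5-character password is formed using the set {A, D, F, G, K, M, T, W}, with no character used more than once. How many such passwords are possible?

With no repetition, fill the 5 characters in order: 8 choices, then 7, down to 4.
8 × 7 × 6 × 5 × 4 = 6720.

6720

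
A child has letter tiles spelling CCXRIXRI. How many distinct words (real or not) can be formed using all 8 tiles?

The 8 letters of CCXRIXRI have repeats: C appearing twice, I appearing twice, R appearing twice, and X appearing twice.
The number of distinct arrangements is 8!/(2!·2!·2!·2!) = 40320/16 = 2520.

2520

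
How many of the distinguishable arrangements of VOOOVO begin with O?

10

Fix O in the first position and arrange the remaining 5 letters.
Those 5 letters have O appearing 3 times and V appearing twice, giving (5)!/(3!·2!) = 10.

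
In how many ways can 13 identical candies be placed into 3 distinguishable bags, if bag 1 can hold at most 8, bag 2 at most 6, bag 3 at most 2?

By stars and bars, unrestricted non-negative solutions to x_1+…+x_3 = 13 number C(13+2,2) = 105.
Subtract solutions that violate a single cap (substitute x_i' = x_i − (cap_i+1)): x_1 ≥ 9 gives C(6,2) = 15; x_2 ≥ 7 gives C(8,2) = 28; x_3 ≥ 3 gives C(12,2) = 66. Together 109.
Add back pairs where two caps are both exceeded: 0 + 3 + 10 = 13.
By inclusion–exclusion the count is 105 − 109 + 13 = 9.

9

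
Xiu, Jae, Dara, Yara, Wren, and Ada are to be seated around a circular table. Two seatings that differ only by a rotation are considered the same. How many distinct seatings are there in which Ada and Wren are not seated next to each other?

All circular seatings of 6 people number (5)! = 120.
Seatings with Ada beside Wren: treat them as a block with 2 internal orders, giving 2 × (4)! = 48.
Subtracting, 120 − 48 = 72.

72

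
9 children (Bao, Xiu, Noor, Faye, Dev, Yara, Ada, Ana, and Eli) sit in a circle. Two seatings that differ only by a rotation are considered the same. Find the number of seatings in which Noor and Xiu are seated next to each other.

10080

Glue Noor and Xiu into a block (2 internal orders). Seating 8 units around a circle gives (7)! arrangements.
So 2 × (7)! = 2 × 5040 = 10080.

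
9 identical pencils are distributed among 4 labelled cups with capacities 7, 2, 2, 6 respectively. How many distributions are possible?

58

By stars and bars, unrestricted non-negative solutions to x_1+…+x_4 = 9 number C(9+3,3) = 220.
Subtract solutions that violate a single cap (substitute x_i' = x_i − (cap_i+1)): x_1 ≥ 8 gives C(4,3) = 4; x_2 ≥ 3 gives C(9,3) = 84; x_3 ≥ 3 gives C(9,3) = 84; x_4 ≥ 7 gives C(5,3) = 10. Together 182.
Add back pairs where two caps are both exceeded: 0 + 0 + 0 + 20 + 0 + 0 = 20.
By inclusion–exclusion the count is 220 − 182 + 20 = 58.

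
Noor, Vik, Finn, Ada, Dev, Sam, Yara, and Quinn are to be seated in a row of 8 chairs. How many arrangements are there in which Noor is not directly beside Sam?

There are 8! = 40320 arrangements in all. If Noor and Sam are adjacent, merging them into one block gives 2·(7)! = 10080 arrangements.
Complementary counting: 40320 − 10080 = 30240.

30240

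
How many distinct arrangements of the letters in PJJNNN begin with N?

With the first slot taken by N, it remains to arrange the other 5 letters (PJJNN).
Those 5 letters have J appearing twice and N appearing twice, giving (5)!/(2!·2!) = 30.

30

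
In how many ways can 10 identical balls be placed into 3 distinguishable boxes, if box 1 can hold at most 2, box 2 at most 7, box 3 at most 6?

15

Without the upper bounds there are C(12,2) = 66 ways to split 10 among 3 boxes.
Subtract solutions that violate a single cap (substitute x_i' = x_i − (cap_i+1)): x_1 ≥ 3 gives C(9,2) = 36; x_2 ≥ 8 gives C(4,2) = 6; x_3 ≥ 7 gives C(5,2) = 10. Together 52.
Add back pairs where two caps are both exceeded: 0 + 1 + 0 = 1.
By inclusion–exclusion the count is 66 − 52 + 1 = 15.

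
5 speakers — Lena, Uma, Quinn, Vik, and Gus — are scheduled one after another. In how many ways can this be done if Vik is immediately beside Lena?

Treat {Vik, Lena} as a single unit. There are 4 units to order, and the pair itself can be ordered 2 ways.
That gives 2 × 4! = 2 × 24 = 48.

48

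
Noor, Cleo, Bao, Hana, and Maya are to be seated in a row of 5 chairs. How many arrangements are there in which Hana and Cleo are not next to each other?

72

There are 5! = 120 arrangements in all. If Hana and Cleo are adjacent, merging them into one block gives 2·(4)! = 48 arrangements.
So 120 − 48 = 72 arrangements keep them apart.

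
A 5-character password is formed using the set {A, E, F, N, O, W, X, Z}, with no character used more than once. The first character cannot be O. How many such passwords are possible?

The first character has 8−1 = 7 choices (anything except O).
The remaining 4 characters are filled from the other 7 symbols without repetition: 7 × 6 × 5 × 4 = 840.
Total: 7 × 840 = 5880.

5880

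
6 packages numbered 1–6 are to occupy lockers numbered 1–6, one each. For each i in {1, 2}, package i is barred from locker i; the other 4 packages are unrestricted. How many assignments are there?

504

Let Aᵢ (for i ∈ {1, 2}) be the placements that put package i in its forbidden locker. Any j of these fix j positions, leaving (6−j)! ways to fill the rest, and there are C(2,j) ways to pick which j.
By inclusion–exclusion, the number of valid placements is Σ_{j=0}^{2} (−1)^j C(2,j)·(6−j)!.
Computing: 720 − 240 + 24 = 504.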